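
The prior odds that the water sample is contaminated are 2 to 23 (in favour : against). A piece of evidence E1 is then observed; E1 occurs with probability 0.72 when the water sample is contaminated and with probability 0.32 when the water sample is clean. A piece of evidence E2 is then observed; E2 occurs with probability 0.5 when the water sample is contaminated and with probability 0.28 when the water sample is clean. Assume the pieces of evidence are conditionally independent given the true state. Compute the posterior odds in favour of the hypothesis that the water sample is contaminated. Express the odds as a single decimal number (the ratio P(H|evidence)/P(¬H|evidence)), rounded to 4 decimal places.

Posterior odds ≈ 0.3494

Prior odds = 2/23 = 0.086957.
Likelihood ratio for E1 = 0.72/0.32 = 2.2500.
Likelihood ratio for E2 = 0.5/0.28 = 1.7857.
Posterior odds = prior odds × LR₁ × LR₂ = 0.34938.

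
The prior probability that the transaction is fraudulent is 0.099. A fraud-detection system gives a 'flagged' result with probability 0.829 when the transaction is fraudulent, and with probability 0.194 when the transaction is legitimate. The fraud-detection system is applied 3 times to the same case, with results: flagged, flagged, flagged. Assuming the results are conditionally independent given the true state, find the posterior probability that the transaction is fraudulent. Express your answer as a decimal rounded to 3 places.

Let H be the event that the transaction is fraudulent; start with P(H) = 0.099. P('flagged'|H) = 0.829, P('flagged'|¬H) = 0.194.
Update on result 1 ('flagged'): P(H) ← 0.829·0.0990 / (0.829·0.0990 + 0.194·0.9010) = 0.082071/0.25687 = 0.3195.
Update on result 2 ('flagged'): P(H) ← 0.829·0.3195 / (0.829·0.3195 + 0.194·0.6805) = 0.26487/0.39689 = 0.6674.
Update on result 3 ('flagged'): P(H) ← 0.829·0.6674 / (0.829·0.6674 + 0.194·0.3326) = 0.55325/0.61778 = 0.8955.

Posterior P(H) ≈ 0.896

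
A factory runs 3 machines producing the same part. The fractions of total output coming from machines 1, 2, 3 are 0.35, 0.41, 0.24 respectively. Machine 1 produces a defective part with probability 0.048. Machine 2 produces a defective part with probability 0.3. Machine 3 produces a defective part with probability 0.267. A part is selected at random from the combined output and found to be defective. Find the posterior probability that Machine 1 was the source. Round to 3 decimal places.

P(defective|M1) = 0.048; P(defective|M2) = 0.3; P(defective|M3) = 0.267.
Prior × likelihood for each source: 0.35·0.048=0.01680, 0.41·0.3=0.1230, 0.24·0.267=0.06408. Summing gives P(defective) = 0.20388.
P(Machine 1 | defective) = 0.01680 / 0.20388 = 0.082.

Posterior probability ≈ 0.082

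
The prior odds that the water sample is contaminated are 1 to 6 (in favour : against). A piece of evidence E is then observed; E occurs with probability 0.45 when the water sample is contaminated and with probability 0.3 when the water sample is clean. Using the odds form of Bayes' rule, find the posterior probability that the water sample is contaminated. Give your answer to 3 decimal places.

Prior odds = 1/6 = 0.16667. In log-odds, ln(0.16667) = -1.7918.
Add log likelihood ratio: ln(1.5000) = 0.40547.
Posterior log-odds = -1.3863, so posterior odds = exp(-1.3863) = 0.25000. Converting, P(H|E) = 0.25000/1.2500 = 0.200.

Posterior probability ≈ 0.200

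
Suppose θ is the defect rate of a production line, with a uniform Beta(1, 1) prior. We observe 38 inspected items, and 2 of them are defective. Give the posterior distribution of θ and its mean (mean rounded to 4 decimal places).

Observing 2 successes and 36 failures updates Beta(1, 1) by adding the success and failure counts to the two shape parameters: α = 1+2 = 3, β = 1+36 = 37.
E[θ | data] = 3/(3+37) = 0.0750.

Posterior: Beta(3, 37); mean ≈ 0.0750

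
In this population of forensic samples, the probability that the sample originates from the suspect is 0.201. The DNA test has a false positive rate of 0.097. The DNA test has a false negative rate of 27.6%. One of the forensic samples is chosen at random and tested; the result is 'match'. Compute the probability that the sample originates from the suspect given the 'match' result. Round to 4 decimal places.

P(H | E) ≈ 0.6525

Let H be the event that the sample originates from the suspect. P(H) = 0.201, so P(¬H) = 0.799. With E the 'match' result, P(E|H) = 0.724 and P(E|¬H) = 0.097.
P(E) = 0.724·0.201 + 0.097·0.799 = 0.14552 + 0.077503 = 0.22303.
By Bayes' theorem, P(H|E) = 0.14552 / 0.22303 = 0.6525.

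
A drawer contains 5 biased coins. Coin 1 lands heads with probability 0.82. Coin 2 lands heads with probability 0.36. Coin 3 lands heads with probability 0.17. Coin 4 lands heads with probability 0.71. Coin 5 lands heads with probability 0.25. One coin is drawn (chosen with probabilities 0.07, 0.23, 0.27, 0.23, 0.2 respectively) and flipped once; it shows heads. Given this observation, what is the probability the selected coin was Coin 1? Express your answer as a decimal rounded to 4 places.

Posterior probability ≈ 0.1437

P(heads|C1) = 0.82; P(heads|C2) = 0.36; P(heads|C3) = 0.17; P(heads|C4) = 0.71; P(heads|C5) = 0.25.
Prior × likelihood for each source: 0.07·0.82=0.05740, 0.23·0.36=0.08280, 0.27·0.17=0.04590, 0.23·0.71=0.1633, 0.2·0.25=0.05000. Summing gives P(heads) = 0.39940.
P(Coin 1 | heads) = 0.05740 / 0.39940 = 0.1437.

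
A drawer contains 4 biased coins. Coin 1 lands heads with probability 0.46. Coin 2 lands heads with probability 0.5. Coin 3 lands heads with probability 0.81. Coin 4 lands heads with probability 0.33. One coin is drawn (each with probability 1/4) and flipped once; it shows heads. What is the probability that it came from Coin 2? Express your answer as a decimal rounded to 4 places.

Tabulate prior·likelihood by source: [1] prior 0.25, lik 0.46, product 0.1150; [2] prior 0.25, lik 0.5, product 0.1250; [3] prior 0.25, lik 0.81, product 0.2025; [4] prior 0.25, lik 0.33, product 0.08250.
Normalizing constant = 0.52500; the posterior for Coin 2 is its product over the sum, 0.1250/0.52500 = 0.2381.

Posterior probability ≈ 0.2381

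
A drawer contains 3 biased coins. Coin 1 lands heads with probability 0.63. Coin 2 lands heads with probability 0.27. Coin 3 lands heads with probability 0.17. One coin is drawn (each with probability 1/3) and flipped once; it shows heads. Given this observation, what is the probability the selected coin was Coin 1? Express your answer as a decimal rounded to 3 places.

Posterior probability ≈ 0.589

Tabulate prior·likelihood by source: [1] prior 0.333333, lik 0.63, product 0.2100; [2] prior 0.333333, lik 0.27, product 0.09000; [3] prior 0.333333, lik 0.17, product 0.05667.
Normalizing constant = 0.35667; the posterior for Coin 1 is its product over the sum, 0.2100/0.35667 = 0.589.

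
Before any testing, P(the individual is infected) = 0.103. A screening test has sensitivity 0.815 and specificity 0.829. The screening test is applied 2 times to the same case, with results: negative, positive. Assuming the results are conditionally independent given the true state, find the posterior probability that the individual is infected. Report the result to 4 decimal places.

Posterior P(H) ≈ 0.1088

Let H be the event that the individual is infected; start with P(H) = 0.103. P('positive'|H) = 0.815, P('positive'|¬H) = 0.171.
Update on result 1 ('negative'): P(H) ← 0.185·0.1030 / (0.185·0.1030 + 0.829·0.8970) = 0.019055/0.76267 = 0.0250.
Update on result 2 ('positive'): P(H) ← 0.815·0.0250 / (0.815·0.0250 + 0.171·0.9750) = 0.020362/0.18709 = 0.1088.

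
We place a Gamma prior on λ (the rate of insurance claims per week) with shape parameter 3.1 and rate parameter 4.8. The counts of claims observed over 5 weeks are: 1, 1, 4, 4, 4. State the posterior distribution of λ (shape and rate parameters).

Total count ∑xᵢ = 14 over n = 5 weeks.
Gamma is conjugate to the Poisson likelihood: posterior is Gamma(shape = 3.1+14 = 17.1, rate = 4.8+5 = 9.8).

Posterior: Gamma(shape=17.1, rate=9.8)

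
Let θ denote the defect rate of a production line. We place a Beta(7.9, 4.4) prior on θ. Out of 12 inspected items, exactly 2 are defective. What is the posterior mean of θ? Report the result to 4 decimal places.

Observing 2 successes and 10 failures updates Beta(7.9, 4.4) by adding the success and failure counts to the two shape parameters: α = 7.9+2 = 9.9, β = 4.4+10 = 14.4.
Posterior mean = α/(α+β) = 9.9/24.3 = 0.4074.

Posterior mean ≈ 0.4074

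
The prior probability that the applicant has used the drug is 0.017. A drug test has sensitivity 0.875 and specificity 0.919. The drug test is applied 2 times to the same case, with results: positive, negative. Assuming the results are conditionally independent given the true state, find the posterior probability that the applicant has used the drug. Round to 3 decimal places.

With H the event that the applicant has used the drug, the joint likelihood of the observed sequence is P(data|H) = 0.875·0.125 = 0.10938 and P(data|¬H) = 0.081·0.919 = 0.074439.
Bayes: P(H|data) = 0.017·0.10938 / (0.017·0.10938 + 0.983·0.074439) = 0.0018594/0.075033 = 0.0248.

Posterior P(H) ≈ 0.025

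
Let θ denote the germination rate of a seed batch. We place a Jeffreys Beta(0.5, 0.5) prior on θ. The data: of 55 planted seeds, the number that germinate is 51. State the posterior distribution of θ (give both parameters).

Observing 51 successes and 4 failures updates Beta(0.5, 0.5) by adding the success and failure counts to the two shape parameters: α = 0.5+51 = 51.5, β = 0.5+4 = 4.5.

Posterior: Beta(51.5, 4.5)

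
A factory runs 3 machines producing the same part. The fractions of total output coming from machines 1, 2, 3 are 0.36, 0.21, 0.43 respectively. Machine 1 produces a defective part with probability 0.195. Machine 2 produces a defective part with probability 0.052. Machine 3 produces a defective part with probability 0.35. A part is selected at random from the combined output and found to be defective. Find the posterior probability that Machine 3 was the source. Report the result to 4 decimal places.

Tabulate prior·likelihood by source: [1] prior 0.36, lik 0.195, product 0.07020; [2] prior 0.21, lik 0.052, product 0.01092; [3] prior 0.43, lik 0.35, product 0.1505.
Normalizing constant = 0.23162; the posterior for Machine 3 is its product over the sum, 0.1505/0.23162 = 0.6498.

Posterior probability ≈ 0.6498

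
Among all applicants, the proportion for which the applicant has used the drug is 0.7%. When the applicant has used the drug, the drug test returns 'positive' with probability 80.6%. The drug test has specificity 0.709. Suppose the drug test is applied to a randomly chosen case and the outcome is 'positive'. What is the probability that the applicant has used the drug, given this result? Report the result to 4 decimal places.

P(H | E) ≈ 0.0192

Write H for 'the applicant has used the drug'. Prior odds H:¬H = 0.007/0.993 = 0.0070493. For the 'positive' outcome, the likelihood ratio is 0.806/0.291 = 2.7698.
Posterior odds = 0.0070493 × 2.7698 = 0.019525, so P(H|E) = 0.019525/(1+0.019525) = 0.0192.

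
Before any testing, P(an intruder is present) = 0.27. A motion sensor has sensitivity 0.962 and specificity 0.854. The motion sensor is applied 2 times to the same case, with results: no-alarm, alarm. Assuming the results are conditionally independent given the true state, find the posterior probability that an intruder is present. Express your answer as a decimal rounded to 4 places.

Let H be the event that an intruder is present; start with P(H) = 0.27. P('alarm'|H) = 0.962, P('alarm'|¬H) = 0.146.
Update on result 1 ('no-alarm'): P(H) ← 0.038·0.2700 / (0.038·0.2700 + 0.854·0.7300) = 0.010260/0.63368 = 0.0162.
Update on result 2 ('alarm'): P(H) ← 0.962·0.0162 / (0.962·0.0162 + 0.146·0.9838) = 0.015576/0.15921 = 0.0978.

Posterior P(H) ≈ 0.0978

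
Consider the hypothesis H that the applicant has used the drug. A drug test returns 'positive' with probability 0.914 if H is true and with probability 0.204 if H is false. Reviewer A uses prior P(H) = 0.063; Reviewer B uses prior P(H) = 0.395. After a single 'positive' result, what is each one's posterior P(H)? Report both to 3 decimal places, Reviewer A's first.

Reviewer A: 0.232; Reviewer B: 0.745

P('+'|H) = 0.914, P('+'|¬H) = 0.204.
Reviewer A: numerator 0.914·0.063 = 0.057582; evidence = 0.057582+0.204·0.937 = 0.24873; posterior = 0.232.
Reviewer B: numerator 0.914·0.395 = 0.36103; evidence = 0.36103+0.204·0.605 = 0.48445; posterior = 0.745.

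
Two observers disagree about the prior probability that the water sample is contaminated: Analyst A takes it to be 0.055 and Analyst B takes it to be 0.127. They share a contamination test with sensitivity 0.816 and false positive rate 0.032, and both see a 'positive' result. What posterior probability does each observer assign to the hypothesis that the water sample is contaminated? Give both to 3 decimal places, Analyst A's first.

P('+'|H) = 0.816, P('+'|¬H) = 0.032.
Analyst A: numerator 0.816·0.055 = 0.044880; evidence = 0.044880+0.032·0.945 = 0.075120; posterior = 0.597.
Analyst B: numerator 0.816·0.127 = 0.10363; evidence = 0.10363+0.032·0.873 = 0.13157; posterior = 0.788.

Analyst A: 0.597; Analyst B: 0.788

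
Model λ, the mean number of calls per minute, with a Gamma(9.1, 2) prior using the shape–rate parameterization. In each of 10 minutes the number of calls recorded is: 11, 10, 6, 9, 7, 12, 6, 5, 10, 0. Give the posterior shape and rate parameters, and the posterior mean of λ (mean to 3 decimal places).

The Poisson likelihood adds the total count to the shape and the number of exposure periods to the rate. Here ∑xᵢ = 76 and n = 10, so shape 9.1→85.1 and rate 2→12.
E[λ | data] = 85.1/12 = 7.092.

Posterior: Gamma(shape=85.1, rate=12); mean ≈ 7.092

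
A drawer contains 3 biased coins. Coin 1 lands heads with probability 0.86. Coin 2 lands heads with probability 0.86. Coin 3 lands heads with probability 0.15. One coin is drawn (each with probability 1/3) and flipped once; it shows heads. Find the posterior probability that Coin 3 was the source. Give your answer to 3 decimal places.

Posterior probability ≈ 0.080

P(heads|C1) = 0.86; P(heads|C2) = 0.86; P(heads|C3) = 0.15.
Prior × likelihood for each source: 0.333333·0.86=0.2867, 0.333333·0.86=0.2867, 0.333333·0.15=0.05000. Summing gives P(heads) = 0.62333.
P(Coin 3 | heads) = 0.05000 / 0.62333 = 0.080.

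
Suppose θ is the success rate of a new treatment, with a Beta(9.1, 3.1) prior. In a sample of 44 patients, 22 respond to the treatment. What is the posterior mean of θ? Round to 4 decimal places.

Posterior mean ≈ 0.5534

The binomial likelihood is conjugate to the Beta prior: with 22 successes and 22 failures, the posterior is Beta(9.1+22, 3.1+22) = Beta(31.1, 25.1).
Posterior mean = α/(α+β) = 31.1/56.2 = 0.5534.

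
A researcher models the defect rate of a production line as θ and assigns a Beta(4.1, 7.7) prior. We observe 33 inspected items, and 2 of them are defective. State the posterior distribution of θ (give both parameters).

Observing 2 successes and 31 failures updates Beta(4.1, 7.7) by adding the success and failure counts to the two shape parameters: α = 4.1+2 = 6.1, β = 7.7+31 = 38.7.

Posterior: Beta(6.1, 38.7)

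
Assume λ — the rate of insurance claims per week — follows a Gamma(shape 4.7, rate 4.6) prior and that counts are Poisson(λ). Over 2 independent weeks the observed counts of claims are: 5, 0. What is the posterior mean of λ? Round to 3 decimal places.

Posterior mean ≈ 1.470

The Poisson likelihood adds the total count to the shape and the number of exposure periods to the rate. Here ∑xᵢ = 5 and n = 2, so shape 4.7→9.7 and rate 4.6→6.6.
E[λ | data] = 9.7/6.6 = 1.470.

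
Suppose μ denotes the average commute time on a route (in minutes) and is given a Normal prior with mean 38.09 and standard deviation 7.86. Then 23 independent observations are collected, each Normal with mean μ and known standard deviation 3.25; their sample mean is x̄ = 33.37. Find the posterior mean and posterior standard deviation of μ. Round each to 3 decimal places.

With known σ, the Normal prior is conjugate. Weight on the data is w = (n/σ²)/(n/σ² + 1/τ₀²) = 2.17751/(2.17751+0.0161866) = 0.99262.
Posterior mean = w·x̄ + (1−w)·μ₀ = 0.99262·33.37 + 0.0073787·38.09 = 33.405. Posterior variance = 1/(2.17751+0.0161866) = 0.455851, so SD = 0.675.

Posterior mean ≈ 33.405; posterior SD ≈ 0.675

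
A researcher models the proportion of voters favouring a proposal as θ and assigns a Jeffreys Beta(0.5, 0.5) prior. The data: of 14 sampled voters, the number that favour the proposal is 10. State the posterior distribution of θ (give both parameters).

Posterior: Beta(10.5, 4.5)

The binomial likelihood is conjugate to the Beta prior: with 10 successes and 4 failures, the posterior is Beta(0.5+10, 0.5+4) = Beta(10.5, 4.5).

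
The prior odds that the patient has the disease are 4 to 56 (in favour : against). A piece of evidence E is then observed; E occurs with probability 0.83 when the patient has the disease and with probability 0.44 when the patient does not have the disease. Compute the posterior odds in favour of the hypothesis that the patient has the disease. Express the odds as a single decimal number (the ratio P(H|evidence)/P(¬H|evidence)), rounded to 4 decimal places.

Posterior odds ≈ 0.1347

Prior odds = 4/56 = 0.071429. In log-odds, ln(0.071429) = -2.6391.
Add log likelihood ratio: ln(1.8864) = 0.63465.
Posterior log-odds = -2.0044, so posterior odds = exp(-2.0044) = 0.13474.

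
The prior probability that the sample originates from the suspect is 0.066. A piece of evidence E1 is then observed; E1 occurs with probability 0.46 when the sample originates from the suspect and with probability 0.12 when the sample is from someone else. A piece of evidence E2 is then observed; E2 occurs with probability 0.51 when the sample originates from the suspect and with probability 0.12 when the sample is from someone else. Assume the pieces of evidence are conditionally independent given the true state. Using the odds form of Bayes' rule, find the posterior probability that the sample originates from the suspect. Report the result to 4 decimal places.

Posterior probability ≈ 0.5351

Prior odds = 0.066/(1−0.066) = 0.070664.
Likelihood ratio for E1 = 0.46/0.12 = 3.8333.
Likelihood ratio for E2 = 0.51/0.12 = 4.2500.
Posterior odds = prior odds × LR₁ × LR₂ = 1.1512.
Posterior probability = odds/(1+odds) = 1.1512/2.1512 = 0.5351.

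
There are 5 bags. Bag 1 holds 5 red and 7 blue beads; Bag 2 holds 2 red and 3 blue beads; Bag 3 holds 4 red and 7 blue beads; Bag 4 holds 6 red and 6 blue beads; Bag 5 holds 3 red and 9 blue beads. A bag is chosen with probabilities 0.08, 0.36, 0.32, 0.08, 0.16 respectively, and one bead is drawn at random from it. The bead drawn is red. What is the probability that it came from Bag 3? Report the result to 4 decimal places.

Posterior probability ≈ 0.3114

P(red|Bag 1) = 0.4167; P(red|Bag 2) = 0.4; P(red|Bag 3) = 0.3636; P(red|Bag 4) = 0.5; P(red|Bag 5) = 0.25.
Prior × likelihood for each source: 0.08·0.4167=0.03333, 0.36·0.4=0.1440, 0.32·0.3636=0.1164, 0.08·0.5=0.04000, 0.16·0.25=0.04000. Summing gives P(red) = 0.37370.
P(Bag 3 | red) = 0.1164 / 0.37370 = 0.3114.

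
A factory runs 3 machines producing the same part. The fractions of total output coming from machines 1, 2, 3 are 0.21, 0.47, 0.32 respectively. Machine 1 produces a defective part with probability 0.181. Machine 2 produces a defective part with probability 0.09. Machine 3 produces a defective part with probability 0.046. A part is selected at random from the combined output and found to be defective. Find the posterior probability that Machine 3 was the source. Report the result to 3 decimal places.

Posterior probability ≈ 0.155

P(defective|M1) = 0.181; P(defective|M2) = 0.09; P(defective|M3) = 0.046.
Prior × likelihood for each source: 0.21·0.181=0.03801, 0.47·0.09=0.04230, 0.32·0.046=0.01472. Summing gives P(defective) = 0.095030.
P(Machine 3 | defective) = 0.01472 / 0.095030 = 0.155.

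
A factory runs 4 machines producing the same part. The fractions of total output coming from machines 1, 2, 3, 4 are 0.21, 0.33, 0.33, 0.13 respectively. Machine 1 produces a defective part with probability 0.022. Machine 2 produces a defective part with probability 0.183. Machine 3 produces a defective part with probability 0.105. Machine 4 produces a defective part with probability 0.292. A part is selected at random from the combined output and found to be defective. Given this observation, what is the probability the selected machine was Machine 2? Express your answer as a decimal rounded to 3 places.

P(defective|M1) = 0.022; P(defective|M2) = 0.183; P(defective|M3) = 0.105; P(defective|M4) = 0.292.
Prior × likelihood for each source: 0.21·0.022=0.004620, 0.33·0.183=0.06039, 0.33·0.105=0.03465, 0.13·0.292=0.03796. Summing gives P(defective) = 0.13762.
P(Machine 2 | defective) = 0.06039 / 0.13762 = 0.439.

Posterior probability ≈ 0.439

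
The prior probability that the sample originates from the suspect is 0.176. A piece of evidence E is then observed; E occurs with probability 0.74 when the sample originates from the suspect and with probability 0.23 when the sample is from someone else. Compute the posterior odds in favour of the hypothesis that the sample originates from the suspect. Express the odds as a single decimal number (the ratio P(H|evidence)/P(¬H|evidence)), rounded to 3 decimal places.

Prior odds = 0.176/(1−0.176) = 0.21359. In log-odds, ln(0.21359) = -1.5437.
Add log likelihood ratio: ln(3.2174) = 1.1686.
Posterior log-odds = -0.37512, so posterior odds = exp(-0.37512) = 0.68721.

Posterior odds ≈ 0.687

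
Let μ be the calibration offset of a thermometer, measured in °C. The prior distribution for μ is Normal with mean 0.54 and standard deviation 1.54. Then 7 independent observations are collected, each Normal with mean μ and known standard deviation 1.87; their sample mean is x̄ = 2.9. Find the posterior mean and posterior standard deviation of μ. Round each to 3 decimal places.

Prior precision 1/τ₀² = 1/1.54² = 0.421656; data precision n/σ² = 7/1.87² = 2.00177.
Posterior precision = 0.421656 + 2.00177 = 2.42343, giving posterior SD = 1/√2.42343 = 0.642.
Posterior mean = (0.421656·0.54 + 2.00177·2.9) / 2.42343 = 2.489.

Posterior mean ≈ 2.489; posterior SD ≈ 0.642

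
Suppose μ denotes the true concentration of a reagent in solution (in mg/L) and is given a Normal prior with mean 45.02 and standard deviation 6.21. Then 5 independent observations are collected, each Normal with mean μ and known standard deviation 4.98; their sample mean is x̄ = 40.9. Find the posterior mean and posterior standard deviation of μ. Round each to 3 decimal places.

Prior precision 1/τ₀² = 1/6.21² = 0.0259309; data precision n/σ² = 5/4.98² = 0.201610.
Posterior precision = 0.0259309 + 0.201610 = 0.227541, giving posterior SD = 1/√0.227541 = 2.096.
Posterior mean = (0.0259309·45.02 + 0.201610·40.9) / 0.227541 = 41.370.

Posterior mean ≈ 41.370; posterior SD ≈ 2.096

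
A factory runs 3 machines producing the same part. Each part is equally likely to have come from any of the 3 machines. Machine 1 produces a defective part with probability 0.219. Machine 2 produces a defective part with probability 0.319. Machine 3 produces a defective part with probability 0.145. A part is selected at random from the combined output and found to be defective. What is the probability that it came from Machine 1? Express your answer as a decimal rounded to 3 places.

P(defective|M1) = 0.219; P(defective|M2) = 0.319; P(defective|M3) = 0.145.
Prior × likelihood for each source: 0.333333·0.219=0.07300, 0.333333·0.319=0.1063, 0.333333·0.145=0.04833. Summing gives P(defective) = 0.22767.
P(Machine 1 | defective) = 0.07300 / 0.22767 = 0.321.

Posterior probability ≈ 0.321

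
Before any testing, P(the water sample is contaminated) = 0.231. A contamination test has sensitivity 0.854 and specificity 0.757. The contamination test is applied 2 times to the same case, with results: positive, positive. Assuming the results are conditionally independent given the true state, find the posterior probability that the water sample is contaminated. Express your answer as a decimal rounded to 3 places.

Posterior P(H) ≈ 0.788

With H the event that the water sample is contaminated, the joint likelihood of the observed sequence is P(data|H) = 0.854·0.854 = 0.72932 and P(data|¬H) = 0.243·0.243 = 0.059049.
Bayes: P(H|data) = 0.231·0.72932 / (0.231·0.72932 + 0.769·0.059049) = 0.16847/0.21388 = 0.7877.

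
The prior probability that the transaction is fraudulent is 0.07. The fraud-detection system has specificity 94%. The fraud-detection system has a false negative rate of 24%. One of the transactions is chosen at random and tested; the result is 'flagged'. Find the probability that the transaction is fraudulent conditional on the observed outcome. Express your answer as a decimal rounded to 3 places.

Let H be the event that the transaction is fraudulent. P(H) = 0.07, so P(¬H) = 0.93. With E the 'flagged' result, P(E|H) = 0.76 and P(E|¬H) = 0.06.
P(E) = 0.76·0.07 + 0.06·0.93 = 0.053200 + 0.055800 = 0.10900.
By Bayes' theorem, P(H|E) = 0.053200 / 0.10900 = 0.488.

P(H | E) ≈ 0.488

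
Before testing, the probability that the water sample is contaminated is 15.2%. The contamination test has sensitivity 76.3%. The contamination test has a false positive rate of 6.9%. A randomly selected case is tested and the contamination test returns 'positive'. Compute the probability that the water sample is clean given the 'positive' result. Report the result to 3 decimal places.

Write H for 'the water sample is contaminated'. Prior odds H:¬H = 0.152/0.848 = 0.17925. For the 'positive' outcome, the likelihood ratio is 0.763/0.069 = 11.058.
Posterior odds = 0.17925 × 11.058 = 1.9821, so P(H|E) = 1.9821/(1+1.9821) = 0.665. Then P(¬H|E) = 1 − 0.665 = 0.335.

P(¬H | E) ≈ 0.335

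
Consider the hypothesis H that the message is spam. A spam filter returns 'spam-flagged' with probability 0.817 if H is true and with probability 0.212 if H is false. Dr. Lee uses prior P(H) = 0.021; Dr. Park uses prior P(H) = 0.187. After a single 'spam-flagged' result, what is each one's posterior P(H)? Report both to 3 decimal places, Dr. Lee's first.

Dr. Lee: 0.076; Dr. Park: 0.470

The likelihood ratio for a 'spam-flagged' result is 0.817/0.212 = 3.8538.
Dr. Lee: prior odds 0.021/0.979 = 0.021450; posterior odds 0.082665; posterior probability 0.076.
Dr. Park: prior odds 0.187/0.813 = 0.23001; posterior odds 0.88642; posterior probability 0.470.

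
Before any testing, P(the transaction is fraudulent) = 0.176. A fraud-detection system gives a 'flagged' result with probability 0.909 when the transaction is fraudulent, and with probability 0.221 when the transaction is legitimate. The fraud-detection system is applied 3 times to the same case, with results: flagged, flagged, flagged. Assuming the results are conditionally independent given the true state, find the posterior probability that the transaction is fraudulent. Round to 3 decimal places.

Let H be the event that the transaction is fraudulent; start with P(H) = 0.176. P('flagged'|H) = 0.909, P('flagged'|¬H) = 0.221.
Update on result 1 ('flagged'): P(H) ← 0.909·0.1760 / (0.909·0.1760 + 0.221·0.8240) = 0.15998/0.34209 = 0.4677.
Update on result 2 ('flagged'): P(H) ← 0.909·0.4677 / (0.909·0.4677 + 0.221·0.5323) = 0.42511/0.54276 = 0.7832.
Update on result 3 ('flagged'): P(H) ← 0.909·0.7832 / (0.909·0.7832 + 0.221·0.2168) = 0.71197/0.75987 = 0.9370.

Posterior P(H) ≈ 0.937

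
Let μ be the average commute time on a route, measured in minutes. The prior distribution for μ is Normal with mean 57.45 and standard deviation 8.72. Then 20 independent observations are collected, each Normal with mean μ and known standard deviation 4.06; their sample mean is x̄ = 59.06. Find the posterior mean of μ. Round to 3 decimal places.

With known σ, the Normal prior is conjugate. Weight on the data is w = (n/σ²)/(n/σ² + 1/τ₀²) = 1.21333/(1.21333+0.0131512) = 0.98928.
Posterior mean = w·x̄ + (1−w)·μ₀ = 0.98928·59.06 + 0.010723·57.45 = 59.043.

Posterior mean ≈ 59.043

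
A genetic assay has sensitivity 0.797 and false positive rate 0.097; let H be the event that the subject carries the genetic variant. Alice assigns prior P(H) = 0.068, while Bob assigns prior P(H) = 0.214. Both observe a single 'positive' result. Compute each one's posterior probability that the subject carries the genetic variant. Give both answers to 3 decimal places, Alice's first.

P('+'|H) = 0.797, P('+'|¬H) = 0.097.
Alice: numerator 0.797·0.068 = 0.054196; evidence = 0.054196+0.097·0.932 = 0.14460; posterior = 0.375.
Bob: numerator 0.797·0.214 = 0.17056; evidence = 0.17056+0.097·0.786 = 0.24680; posterior = 0.691.

Alice: 0.375; Bob: 0.691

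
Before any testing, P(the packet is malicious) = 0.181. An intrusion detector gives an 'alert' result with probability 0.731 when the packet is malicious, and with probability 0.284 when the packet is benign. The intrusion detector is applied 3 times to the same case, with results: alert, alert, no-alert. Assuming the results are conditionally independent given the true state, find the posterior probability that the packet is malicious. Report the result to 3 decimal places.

Posterior P(H) ≈ 0.355

With H the event that the packet is malicious, the joint likelihood of the observed sequence is P(data|H) = 0.731·0.731·0.269 = 0.14374 and P(data|¬H) = 0.284·0.284·0.716 = 0.057750.
Bayes: P(H|data) = 0.181·0.14374 / (0.181·0.14374 + 0.819·0.057750) = 0.026018/0.073315 = 0.3549.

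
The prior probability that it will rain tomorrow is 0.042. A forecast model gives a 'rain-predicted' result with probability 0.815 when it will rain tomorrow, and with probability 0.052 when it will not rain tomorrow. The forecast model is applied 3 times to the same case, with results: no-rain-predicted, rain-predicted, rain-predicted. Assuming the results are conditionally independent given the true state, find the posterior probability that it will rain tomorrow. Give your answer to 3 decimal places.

Posterior P(H) ≈ 0.678

Let H be the event that it will rain tomorrow; start with P(H) = 0.042. P('rain-predicted'|H) = 0.815, P('rain-predicted'|¬H) = 0.052.
Update on result 1 ('no-rain-predicted'): P(H) ← 0.185·0.0420 / (0.185·0.0420 + 0.948·0.9580) = 0.0077700/0.91595 = 0.0085.
Update on result 2 ('rain-predicted'): P(H) ← 0.815·0.0085 / (0.815·0.0085 + 0.052·0.9915) = 0.0069136/0.058472 = 0.1182.
Update on result 3 ('rain-predicted'): P(H) ← 0.815·0.1182 / (0.815·0.1182 + 0.052·0.8818) = 0.096363/0.14221 = 0.6776.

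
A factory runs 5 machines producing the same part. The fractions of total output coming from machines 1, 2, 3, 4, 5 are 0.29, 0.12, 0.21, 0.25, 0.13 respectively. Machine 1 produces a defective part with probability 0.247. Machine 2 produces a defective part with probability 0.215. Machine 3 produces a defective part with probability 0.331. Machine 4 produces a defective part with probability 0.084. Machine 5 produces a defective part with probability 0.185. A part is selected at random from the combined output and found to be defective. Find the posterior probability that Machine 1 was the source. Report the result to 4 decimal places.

P(defective|M1) = 0.247; P(defective|M2) = 0.215; P(defective|M3) = 0.331; P(defective|M4) = 0.084; P(defective|M5) = 0.185.
Prior × likelihood for each source: 0.29·0.247=0.07163, 0.12·0.215=0.02580, 0.21·0.331=0.06951, 0.25·0.084=0.02100, 0.13·0.185=0.02405. Summing gives P(defective) = 0.21199.
P(Machine 1 | defective) = 0.07163 / 0.21199 = 0.3379.

Posterior probability ≈ 0.3379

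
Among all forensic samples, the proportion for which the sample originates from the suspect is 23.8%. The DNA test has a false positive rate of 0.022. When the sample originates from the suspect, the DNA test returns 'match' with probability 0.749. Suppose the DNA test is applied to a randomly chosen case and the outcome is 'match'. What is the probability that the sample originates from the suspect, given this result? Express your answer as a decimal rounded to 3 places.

Write H for 'the sample originates from the suspect'. Prior odds H:¬H = 0.238/0.762 = 0.31234. For the 'match' outcome, the likelihood ratio is 0.749/0.022 = 34.045.
Posterior odds = 0.31234 × 34.045 = 10.634, so P(H|E) = 10.634/(1+10.634) = 0.914.

P(H | E) ≈ 0.914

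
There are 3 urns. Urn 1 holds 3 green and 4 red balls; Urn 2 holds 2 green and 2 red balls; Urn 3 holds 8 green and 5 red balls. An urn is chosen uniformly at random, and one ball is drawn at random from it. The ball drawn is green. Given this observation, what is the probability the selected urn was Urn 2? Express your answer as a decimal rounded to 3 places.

Posterior probability ≈ 0.324

Tabulate prior·likelihood by source: [1] prior 0.333333, lik 0.4286, product 0.1429; [2] prior 0.333333, lik 0.5, product 0.1667; [3] prior 0.333333, lik 0.6154, product 0.2051.
Normalizing constant = 0.51465; the posterior for Urn 2 is its product over the sum, 0.1667/0.51465 = 0.324.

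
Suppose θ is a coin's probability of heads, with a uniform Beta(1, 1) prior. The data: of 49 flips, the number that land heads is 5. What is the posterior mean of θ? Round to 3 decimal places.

Posterior mean ≈ 0.118

The binomial likelihood is conjugate to the Beta prior: with 5 successes and 44 failures, the posterior is Beta(1+5, 1+44) = Beta(6, 45).
E[θ | data] = 6/(6+45) = 0.118.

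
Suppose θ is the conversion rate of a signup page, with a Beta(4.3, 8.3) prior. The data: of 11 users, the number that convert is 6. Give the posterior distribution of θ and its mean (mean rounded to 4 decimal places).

Posterior: Beta(10.3, 13.3); mean ≈ 0.4364

Observing 6 successes and 5 failures updates Beta(4.3, 8.3) by adding the success and failure counts to the two shape parameters: α = 4.3+6 = 10.3, β = 8.3+5 = 13.3.
E[θ | data] = 10.3/(10.3+13.3) = 0.4364.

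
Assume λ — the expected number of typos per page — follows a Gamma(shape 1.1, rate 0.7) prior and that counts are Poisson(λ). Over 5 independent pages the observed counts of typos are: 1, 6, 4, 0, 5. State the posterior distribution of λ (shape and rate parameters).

The Poisson likelihood adds the total count to the shape and the number of exposure periods to the rate. Here ∑xᵢ = 16 and n = 5, so shape 1.1→17.1 and rate 0.7→5.7.

Posterior: Gamma(shape=17.1, rate=5.7)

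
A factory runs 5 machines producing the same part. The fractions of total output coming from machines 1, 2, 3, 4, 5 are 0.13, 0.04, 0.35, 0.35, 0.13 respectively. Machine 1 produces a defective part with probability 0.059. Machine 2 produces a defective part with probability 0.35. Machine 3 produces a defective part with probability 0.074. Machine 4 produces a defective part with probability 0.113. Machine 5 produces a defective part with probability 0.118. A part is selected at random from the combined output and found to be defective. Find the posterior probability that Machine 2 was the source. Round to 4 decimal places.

Posterior probability ≈ 0.1366

P(defective|M1) = 0.059; P(defective|M2) = 0.35; P(defective|M3) = 0.074; P(defective|M4) = 0.113; P(defective|M5) = 0.118.
Prior × likelihood for each source: 0.13·0.059=0.007670, 0.04·0.35=0.01400, 0.35·0.074=0.02590, 0.35·0.113=0.03955, 0.13·0.118=0.01534. Summing gives P(defective) = 0.10246.
P(Machine 2 | defective) = 0.01400 / 0.10246 = 0.1366.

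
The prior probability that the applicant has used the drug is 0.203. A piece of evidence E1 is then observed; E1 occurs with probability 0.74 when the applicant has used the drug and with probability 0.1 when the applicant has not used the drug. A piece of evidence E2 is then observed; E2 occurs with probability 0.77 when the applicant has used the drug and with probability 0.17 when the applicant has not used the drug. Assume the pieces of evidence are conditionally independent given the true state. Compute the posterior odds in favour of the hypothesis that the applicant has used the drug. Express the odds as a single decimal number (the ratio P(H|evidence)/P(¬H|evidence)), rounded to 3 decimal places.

Prior odds = 0.203/(1−0.203) = 0.25471. In log-odds, ln(0.25471) = -1.3676.
Add log likelihood ratios: ln(7.4000) + ln(4.5294) = 3.5121.
Posterior log-odds = 2.1444, so posterior odds = exp(2.1444) = 8.5371.

Posterior odds ≈ 8.537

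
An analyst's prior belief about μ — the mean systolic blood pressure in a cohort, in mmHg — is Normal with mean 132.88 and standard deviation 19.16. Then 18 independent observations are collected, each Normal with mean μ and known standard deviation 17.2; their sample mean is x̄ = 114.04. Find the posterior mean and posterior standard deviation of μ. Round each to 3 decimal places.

Posterior mean ≈ 114.847; posterior SD ≈ 3.966

Prior precision 1/τ₀² = 1/19.16² = 0.00272401; data precision n/σ² = 18/17.2² = 0.0608437.
Posterior precision = 0.00272401 + 0.0608437 = 0.0635677, giving posterior SD = 1/√0.0635677 = 3.966.
Posterior mean = (0.00272401·132.88 + 0.0608437·114.04) / 0.0635677 = 114.847.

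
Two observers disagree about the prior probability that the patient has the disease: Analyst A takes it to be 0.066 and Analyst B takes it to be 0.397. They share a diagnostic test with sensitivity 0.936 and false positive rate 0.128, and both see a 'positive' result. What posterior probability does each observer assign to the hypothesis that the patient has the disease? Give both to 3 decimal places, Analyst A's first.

Analyst A: 0.341; Analyst B: 0.828

The likelihood ratio for a 'positive' result is 0.936/0.128 = 7.3125.
Analyst A: prior odds 0.066/0.934 = 0.070664; posterior odds 0.51673; posterior probability 0.341.
Analyst B: prior odds 0.397/0.603 = 0.65837; posterior odds 4.8144; posterior probability 0.828.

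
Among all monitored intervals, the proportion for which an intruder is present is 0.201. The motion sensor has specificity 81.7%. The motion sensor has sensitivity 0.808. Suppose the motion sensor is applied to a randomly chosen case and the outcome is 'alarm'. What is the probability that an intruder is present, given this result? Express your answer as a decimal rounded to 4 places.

P(H | E) ≈ 0.5262

Write H for 'an intruder is present'. Prior odds H:¬H = 0.201/0.799 = 0.25156. For the 'alarm' outcome, the likelihood ratio is 0.808/0.183 = 4.4153.
Posterior odds = 0.25156 × 4.4153 = 1.1107, so P(H|E) = 1.1107/(1+1.1107) = 0.5262.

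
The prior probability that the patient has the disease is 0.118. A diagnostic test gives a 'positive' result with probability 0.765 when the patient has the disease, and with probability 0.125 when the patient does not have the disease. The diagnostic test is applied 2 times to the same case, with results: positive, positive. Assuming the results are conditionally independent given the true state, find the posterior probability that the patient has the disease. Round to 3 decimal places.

Posterior P(H) ≈ 0.834

Let H be the event that the patient has the disease; start with P(H) = 0.118. P('positive'|H) = 0.765, P('positive'|¬H) = 0.125.
Update on result 1 ('positive'): P(H) ← 0.765·0.1180 / (0.765·0.1180 + 0.125·0.8820) = 0.090270/0.20052 = 0.4502.
Update on result 2 ('positive'): P(H) ← 0.765·0.4502 / (0.765·0.4502 + 0.125·0.5498) = 0.34439/0.41311 = 0.8336.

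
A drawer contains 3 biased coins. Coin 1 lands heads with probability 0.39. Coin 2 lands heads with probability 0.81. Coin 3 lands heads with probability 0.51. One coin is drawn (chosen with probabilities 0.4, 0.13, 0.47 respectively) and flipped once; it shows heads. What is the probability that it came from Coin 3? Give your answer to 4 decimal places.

Posterior probability ≈ 0.4784

Tabulate prior·likelihood by source: [1] prior 0.4, lik 0.39, product 0.1560; [2] prior 0.13, lik 0.81, product 0.1053; [3] prior 0.47, lik 0.51, product 0.2397.
Normalizing constant = 0.50100; the posterior for Coin 3 is its product over the sum, 0.2397/0.50100 = 0.4784.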